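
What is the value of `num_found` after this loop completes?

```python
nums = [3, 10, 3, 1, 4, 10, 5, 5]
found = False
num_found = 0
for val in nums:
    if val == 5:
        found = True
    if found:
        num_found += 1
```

Let's trace through this code step by step.

Initialize: nums = [3, 10, 3, 1, 4, 10, 5, 5]
Initialize: found = False
Initialize: num_found = 0
Entering loop: for val in nums:
After iteration 1: val = 3, found = False, num_found = 0
After iteration 2: val = 10, found = False, num_found = 0
After iteration 3: val = 3, found = False, num_found = 0
After iteration 4: val = 1, found = False, num_found = 0
After iteration 5: val = 4, found = False, num_found = 0
After iteration 6: val = 10, found = False, num_found = 0
After iteration 7: val = 5, found = True, num_found = 1
After iteration 8: val = 5, found = True, num_found = 2
Loop ends.

Final answer: 2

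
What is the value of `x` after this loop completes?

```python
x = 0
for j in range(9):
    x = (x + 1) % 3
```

Let's trace through this code step by step.

Initialize: x = 0
Entering loop: for j in range(9):
After iteration 1: j = 0, x = 1
After iteration 2: j = 1, x = 2
After iteration 3: j = 2, x = 0
After iteration 4: j = 3, x = 1
After iteration 5: j = 4, x = 2
After iteration 6: j = 5, x = 0
After iteration 7: j = 6, x = 1
After iteration 8: j = 7, x = 2
After iteration 9: j = 8, x = 0
Loop ends.

Final answer: 0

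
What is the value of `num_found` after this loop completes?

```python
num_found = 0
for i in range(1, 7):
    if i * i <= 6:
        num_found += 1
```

Let's trace through this code step by step.

Initialize: num_found = 0
Entering loop: for i in range(1, 7):
After iteration 1: i = 1, num_found = 1
After iteration 2: i = 2, num_found = 2
After iteration 3: i = 3, num_found = 2
After iteration 4: i = 4, num_found = 2
After iteration 5: i = 5, num_found = 2
After iteration 6: i = 6, num_found = 2
Loop ends.

Final answer: 2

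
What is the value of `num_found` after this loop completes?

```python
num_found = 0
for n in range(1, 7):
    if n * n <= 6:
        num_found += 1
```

Let's trace through this code step by step.

Initialize: num_found = 0
Entering loop: for n in range(1, 7):
After iteration 1: n = 1, num_found = 1
After iteration 2: n = 2, num_found = 2
After iteration 3: n = 3, num_found = 2
After iteration 4: n = 4, num_found = 2
After iteration 5: n = 5, num_found = 2
After iteration 6: n = 6, num_found = 2
Loop ends.

Final answer: 2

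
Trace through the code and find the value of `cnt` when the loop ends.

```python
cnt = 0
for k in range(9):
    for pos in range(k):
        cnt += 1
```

Let's trace through this code step by step.

Initialize: cnt = 0
Entering loop: for k in range(9):
After iteration 1: k = 0, cnt = 0
After iteration 2: k = 1, cnt = 1, pos = 0
After iteration 3: k = 2, cnt = 3, pos = 1
After iteration 4: k = 3, cnt = 6, pos = 2
After iteration 5: k = 4, cnt = 10, pos = 3
After iteration 6: k = 5, cnt = 15, pos = 4
After iteration 7: k = 6, cnt = 21, pos = 5
After iteration 8: k = 7, cnt = 28, pos = 6
After iteration 9: k = 8, cnt = 36, pos = 7
Loop ends.

Final answer: 36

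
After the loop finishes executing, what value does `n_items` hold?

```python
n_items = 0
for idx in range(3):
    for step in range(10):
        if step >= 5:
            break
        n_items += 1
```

Let's trace through this code step by step.

Initialize: n_items = 0
Entering loop: for idx in range(3):
After iteration 1: idx = 0, n_items = 5
After iteration 2: idx = 1, n_items = 10
After iteration 3: idx = 2, n_items = 15
Loop ends.

Final answer: 15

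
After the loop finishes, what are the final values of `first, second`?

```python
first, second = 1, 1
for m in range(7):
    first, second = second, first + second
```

Let's trace through this code step by step.

Initialize: first = 1
Initialize: second = 1
Entering loop: for m in range(7):
After iteration 1: m = 0, first = 1, second = 2
After iteration 2: m = 1, first = 2, second = 3
After iteration 3: m = 2, first = 3, second = 5
After iteration 4: m = 3, first = 5, second = 8
After iteration 5: m = 4, first = 8, second = 13
After iteration 6: m = 5, first = 13, second = 21
After iteration 7: m = 6, first = 21, second = 34
Loop ends.

Final answer: 21, 34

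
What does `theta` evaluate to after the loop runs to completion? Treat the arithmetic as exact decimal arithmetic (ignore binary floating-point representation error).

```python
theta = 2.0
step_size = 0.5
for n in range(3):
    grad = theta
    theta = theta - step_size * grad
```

Let's trace through this code step by step.

Initialize: theta = 2.0
Initialize: step_size = 0.5
Entering loop: for n in range(3):
After iteration 1: n = 0, theta = 1.0, grad = 2.0
After iteration 2: n = 1, theta = 0.5, grad = 1.0
After iteration 3: n = 2, theta = 0.25, grad = 0.5
Loop ends.

Final answer: 0.25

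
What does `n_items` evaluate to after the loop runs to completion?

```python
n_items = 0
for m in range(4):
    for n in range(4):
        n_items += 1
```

Let's trace through this code step by step.

Initialize: n_items = 0
Entering loop: for m in range(4):
After iteration 1: m = 0, n_items = 4
After iteration 2: m = 1, n_items = 8
After iteration 3: m = 2, n_items = 12
After iteration 4: m = 3, n_items = 16
Loop ends.

Final answer: 16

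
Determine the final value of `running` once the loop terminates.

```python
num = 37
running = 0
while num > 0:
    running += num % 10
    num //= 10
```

Let's trace through this code step by step.

Initialize: num = 37
Initialize: running = 0
Entering loop: while num > 0:
After iteration 1: num = 3, running = 7
After iteration 2: num = 0, running = 10
Loop ends.

Final answer: 10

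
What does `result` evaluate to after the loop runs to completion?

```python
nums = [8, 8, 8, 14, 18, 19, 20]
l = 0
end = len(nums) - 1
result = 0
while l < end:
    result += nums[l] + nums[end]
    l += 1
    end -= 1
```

Let's trace through this code step by step.

Initialize: nums = [8, 8, 8, 14, 18, 19, 20]
Initialize: l = 0
Initialize: end = 6
Initialize: result = 0
Entering loop: while l < end:
After iteration 1: l = 1, end = 5, result = 28
After iteration 2: l = 2, end = 4, result = 55
After iteration 3: l = 3, end = 3, result = 81
Loop ends.

Final answer: 81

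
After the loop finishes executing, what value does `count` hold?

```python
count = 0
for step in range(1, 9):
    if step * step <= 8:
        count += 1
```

Let's trace through this code step by step.

Initialize: count = 0
Entering loop: for step in range(1, 9):
After iteration 1: step = 1, count = 1
After iteration 2: step = 2, count = 2
After iteration 3: step = 3, count = 2
After iteration 4: step = 4, count = 2
After iteration 5: step = 5, count = 2
After iteration 6: step = 6, count = 2
After iteration 7: step = 7, count = 2
After iteration 8: step = 8, count = 2
Loop ends.

Final answer: 2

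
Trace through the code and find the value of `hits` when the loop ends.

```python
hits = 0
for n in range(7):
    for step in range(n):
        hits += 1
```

Let's trace through this code step by step.

Initialize: hits = 0
Entering loop: for n in range(7):
After iteration 1: n = 0, hits = 0
After iteration 2: n = 1, hits = 1, step = 0
After iteration 3: n = 2, hits = 3, step = 1
After iteration 4: n = 3, hits = 6, step = 2
After iteration 5: n = 4, hits = 10, step = 3
After iteration 6: n = 5, hits = 15, step = 4
After iteration 7: n = 6, hits = 21, step = 5
Loop ends.

Final answer: 21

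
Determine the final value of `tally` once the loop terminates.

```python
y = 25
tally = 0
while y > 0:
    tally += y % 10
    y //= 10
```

Let's trace through this code step by step.

Initialize: y = 25
Initialize: tally = 0
Entering loop: while y > 0:
After iteration 1: y = 2, tally = 5
After iteration 2: y = 0, tally = 7
Loop ends.

Final answer: 7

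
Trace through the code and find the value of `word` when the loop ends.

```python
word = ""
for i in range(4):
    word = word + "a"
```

Let's trace through this code step by step.

Initialize: word = ''
Entering loop: for i in range(4):
After iteration 1: i = 0, word = 'a'
After iteration 2: i = 1, word = 'aa'
After iteration 3: i = 2, word = 'aaa'
After iteration 4: i = 3, word = 'aaaa'
Loop ends.

Final answer: 'aaaa'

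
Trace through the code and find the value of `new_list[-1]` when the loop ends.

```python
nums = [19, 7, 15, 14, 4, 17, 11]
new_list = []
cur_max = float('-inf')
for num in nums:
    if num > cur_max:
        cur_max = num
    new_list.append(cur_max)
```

Let's trace through this code step by step.

Initialize: nums = [19, 7, 15, 14, 4, 17, 11]
Initialize: new_list = []
Initialize: cur_max = -inf
Entering loop: for num in nums:
After iteration 1: num = 19, new_list = [19], cur_max = 19
After iteration 2: num = 7, new_list = [19, 19], cur_max = 19
After iteration 3: num = 15, new_list = [19, 19, 19], cur_max = 19
After iteration 4: num = 14, new_list = [19, 19, 19, 19], cur_max = 19
After iteration 5: num = 4, new_list = [19, 19, 19, 19, 19], cur_max = 19
After iteration 6: num = 17, new_list = [19, 19, 19, 19, 19, 19], cur_max = 19
After iteration 7: num = 11, new_list = [19, 19, 19, 19, 19, 19, 19], cur_max = 19
Loop ends.
new_list[-1] = 19

Final answer: 19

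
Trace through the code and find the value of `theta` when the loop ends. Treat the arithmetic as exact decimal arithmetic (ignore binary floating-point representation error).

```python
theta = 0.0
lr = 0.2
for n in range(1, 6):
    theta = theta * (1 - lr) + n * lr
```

Let's trace through this code step by step.

Initialize: theta = 0.0
Initialize: lr = 0.2
Entering loop: for n in range(1, 6):
After iteration 1: n = 1, theta = 0.2
After iteration 2: n = 2, theta = 0.56
After iteration 3: n = 3, theta = 1.048
After iteration 4: n = 4, theta = 1.6384
After iteration 5: n = 5, theta = 2.31072
Loop ends.

Final answer: 2.31072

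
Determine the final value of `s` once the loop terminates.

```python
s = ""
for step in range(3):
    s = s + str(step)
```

Let's trace through this code step by step.

Initialize: s = ''
Entering loop: for step in range(3):
After iteration 1: step = 0, s = '0'
After iteration 2: step = 1, s = '01'
After iteration 3: step = 2, s = '012'
Loop ends.

Final answer: '012'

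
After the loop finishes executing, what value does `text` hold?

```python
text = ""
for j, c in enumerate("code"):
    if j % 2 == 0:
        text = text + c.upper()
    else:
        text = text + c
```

Let's trace through this code step by step.

Initialize: text = ''
Entering loop: for j, c in enumerate("code"):
After iteration 1: j = 0, c = 'c', text = 'C'
After iteration 2: j = 1, c = 'o', text = 'Co'
After iteration 3: j = 2, c = 'd', text = 'CoD'
After iteration 4: j = 3, c = 'e', text = 'CoDe'
Loop ends.

Final answer: 'CoDe'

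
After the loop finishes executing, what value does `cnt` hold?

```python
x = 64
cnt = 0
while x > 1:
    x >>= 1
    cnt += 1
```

Let's trace through this code step by step.

Initialize: x = 64
Initialize: cnt = 0
Entering loop: while x > 1:
After iteration 1: x = 32, cnt = 1
After iteration 2: x = 16, cnt = 2
After iteration 3: x = 8, cnt = 3
After iteration 4: x = 4, cnt = 4
After iteration 5: x = 2, cnt = 5
After iteration 6: x = 1, cnt = 6
Loop ends.

Final answer: 6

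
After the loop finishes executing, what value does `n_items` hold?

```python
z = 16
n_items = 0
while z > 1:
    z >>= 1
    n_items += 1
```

Let's trace through this code step by step.

Initialize: z = 16
Initialize: n_items = 0
Entering loop: while z > 1:
After iteration 1: z = 8, n_items = 1
After iteration 2: z = 4, n_items = 2
After iteration 3: z = 2, n_items = 3
After iteration 4: z = 1, n_items = 4
Loop ends.

Final answer: 4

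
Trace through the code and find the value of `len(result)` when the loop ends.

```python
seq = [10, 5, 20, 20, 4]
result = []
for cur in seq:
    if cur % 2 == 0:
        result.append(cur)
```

Let's trace through this code step by step.

Initialize: seq = [10, 5, 20, 20, 4]
Initialize: result = []
Entering loop: for cur in seq:
After iteration 1: cur = 10, result = [10]
After iteration 2: cur = 5, result = [10]
After iteration 3: cur = 20, result = [10, 20]
After iteration 4: cur = 20, result = [10, 20, 20]
After iteration 5: cur = 4, result = [10, 20, 20, 4]
Loop ends.
len(result) = 4

Final answer: 4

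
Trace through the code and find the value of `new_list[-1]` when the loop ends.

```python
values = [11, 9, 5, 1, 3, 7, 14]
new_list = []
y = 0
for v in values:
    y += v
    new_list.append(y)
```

Let's trace through this code step by step.

Initialize: values = [11, 9, 5, 1, 3, 7, 14]
Initialize: new_list = []
Initialize: y = 0
Entering loop: for v in values:
After iteration 1: v = 11, new_list = [11], y = 11
After iteration 2: v = 9, new_list = [11, 20], y = 20
After iteration 3: v = 5, new_list = [11, 20, 25], y = 25
After iteration 4: v = 1, new_list = [11, 20, 25, 26], y = 26
After iteration 5: v = 3, new_list = [11, 20, 25, 26, 29], y = 29
After iteration 6: v = 7, new_list = [11, 20, 25, 26, 29, 36], y = 36
After iteration 7: v = 14, new_list = [11, 20, 25, 26, 29, 36, 50], y = 50
Loop ends.
new_list[-1] = 50

Final answer: 50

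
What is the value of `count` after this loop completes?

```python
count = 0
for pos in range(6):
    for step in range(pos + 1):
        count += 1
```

Let's trace through this code step by step.

Initialize: count = 0
Entering loop: for pos in range(6):
After iteration 1: pos = 0, count = 1, step = 0
After iteration 2: pos = 1, count = 3, step = 1
After iteration 3: pos = 2, count = 6, step = 2
After iteration 4: pos = 3, count = 10, step = 3
After iteration 5: pos = 4, count = 15, step = 4
After iteration 6: pos = 5, count = 21, step = 5
Loop ends.

Final answer: 21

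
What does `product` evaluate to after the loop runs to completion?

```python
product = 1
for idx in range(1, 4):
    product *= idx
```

Let's trace through this code step by step.

Initialize: product = 1
Entering loop: for idx in range(1, 4):
After iteration 1: idx = 1, product = 1
After iteration 2: idx = 2, product = 2
After iteration 3: idx = 3, product = 6
Loop ends.

Final answer: 6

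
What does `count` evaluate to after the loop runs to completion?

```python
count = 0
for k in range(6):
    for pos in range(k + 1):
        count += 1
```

Let's trace through this code step by step.

Initialize: count = 0
Entering loop: for k in range(6):
After iteration 1: k = 0, count = 1, pos = 0
After iteration 2: k = 1, count = 3, pos = 1
After iteration 3: k = 2, count = 6, pos = 2
After iteration 4: k = 3, count = 10, pos = 3
After iteration 5: k = 4, count = 15, pos = 4
After iteration 6: k = 5, count = 21, pos = 5
Loop ends.

Final answer: 21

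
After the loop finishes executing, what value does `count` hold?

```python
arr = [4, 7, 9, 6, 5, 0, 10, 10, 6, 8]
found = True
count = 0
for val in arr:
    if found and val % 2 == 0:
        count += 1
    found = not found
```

Let's trace through this code step by step.

Initialize: arr = [4, 7, 9, 6, 5, 0, 10, 10, 6, 8]
Initialize: found = True
Initialize: count = 0
Entering loop: for val in arr:
After iteration 1: val = 4, found = False, count = 1
After iteration 2: val = 7, found = True, count = 1
After iteration 3: val = 9, found = False, count = 1
After iteration 4: val = 6, found = True, count = 1
After iteration 5: val = 5, found = False, count = 1
After iteration 6: val = 0, found = True, count = 1
After iteration 7: val = 10, found = False, count = 2
After iteration 8: val = 10, found = True, count = 2
After iteration 9: val = 6, found = False, count = 3
After iteration 10: val = 8, found = True, count = 3
Loop ends.

Final answer: 3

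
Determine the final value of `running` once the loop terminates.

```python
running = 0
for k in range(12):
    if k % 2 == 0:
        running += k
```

Let's trace through this code step by step.

Initialize: running = 0
Entering loop: for k in range(12):
After iteration 1: k = 0, running = 0
After iteration 2: k = 1, running = 0
After iteration 3: k = 2, running = 2
After iteration 4: k = 3, running = 2
After iteration 5: k = 4, running = 6
After iteration 6: k = 5, running = 6
After iteration 7: k = 6, running = 12
After iteration 8: k = 7, running = 12
After iteration 9: k = 8, running = 20
After iteration 10: k = 9, running = 20
After iteration 11: k = 10, running = 30
After iteration 12: k = 11, running = 30
Loop ends.

Final answer: 30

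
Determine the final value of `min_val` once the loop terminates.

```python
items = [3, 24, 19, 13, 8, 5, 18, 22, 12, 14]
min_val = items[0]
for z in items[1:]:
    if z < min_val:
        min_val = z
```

Let's trace through this code step by step.

Initialize: items = [3, 24, 19, 13, 8, 5, 18, 22, 12, 14]
Initialize: min_val = 3
Entering loop: for z in items[1:]:
After iteration 1: z = 24, min_val = 3
After iteration 2: z = 19, min_val = 3
After iteration 3: z = 13, min_val = 3
After iteration 4: z = 8, min_val = 3
After iteration 5: z = 5, min_val = 3
After iteration 6: z = 18, min_val = 3
After iteration 7: z = 22, min_val = 3
After iteration 8: z = 12, min_val = 3
After iteration 9: z = 14, min_val = 3
Loop ends.

Final answer: 3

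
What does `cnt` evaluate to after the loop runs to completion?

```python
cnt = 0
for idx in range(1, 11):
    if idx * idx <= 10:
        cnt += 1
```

Let's trace through this code step by step.

Initialize: cnt = 0
Entering loop: for idx in range(1, 11):
After iteration 1: idx = 1, cnt = 1
After iteration 2: idx = 2, cnt = 2
After iteration 3: idx = 3, cnt = 3
After iteration 4: idx = 4, cnt = 3
After iteration 5: idx = 5, cnt = 3
After iteration 6: idx = 6, cnt = 3
After iteration 7: idx = 7, cnt = 3
After iteration 8: idx = 8, cnt = 3
After iteration 9: idx = 9, cnt = 3
After iteration 10: idx = 10, cnt = 3
Loop ends.

Final answer: 3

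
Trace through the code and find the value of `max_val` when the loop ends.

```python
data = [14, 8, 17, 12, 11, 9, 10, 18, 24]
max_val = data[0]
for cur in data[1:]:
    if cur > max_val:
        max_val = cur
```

Let's trace through this code step by step.

Initialize: data = [14, 8, 17, 12, 11, 9, 10, 18, 24]
Initialize: max_val = 14
Entering loop: for cur in data[1:]:
After iteration 1: cur = 8, max_val = 14
After iteration 2: cur = 17, max_val = 17
After iteration 3: cur = 12, max_val = 17
After iteration 4: cur = 11, max_val = 17
After iteration 5: cur = 9, max_val = 17
After iteration 6: cur = 10, max_val = 17
After iteration 7: cur = 18, max_val = 18
After iteration 8: cur = 24, max_val = 24
Loop ends.

Final answer: 24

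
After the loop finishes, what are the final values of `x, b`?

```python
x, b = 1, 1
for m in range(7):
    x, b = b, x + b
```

Let's trace through this code step by step.

Initialize: x = 1
Initialize: b = 1
Entering loop: for m in range(7):
After iteration 1: m = 0, x = 1, b = 2
After iteration 2: m = 1, x = 2, b = 3
After iteration 3: m = 2, x = 3, b = 5
After iteration 4: m = 3, x = 5, b = 8
After iteration 5: m = 4, x = 8, b = 13
After iteration 6: m = 5, x = 13, b = 21
After iteration 7: m = 6, x = 21, b = 34
Loop ends.

Final answer: 21, 34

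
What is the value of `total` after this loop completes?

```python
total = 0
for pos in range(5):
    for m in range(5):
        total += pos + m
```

Let's trace through this code step by step.

Initialize: total = 0
Entering loop: for pos in range(5):
After iteration 1: pos = 0, total = 10
After iteration 2: pos = 1, total = 25
After iteration 3: pos = 2, total = 45
After iteration 4: pos = 3, total = 70
After iteration 5: pos = 4, total = 100
Loop ends.

Final answer: 100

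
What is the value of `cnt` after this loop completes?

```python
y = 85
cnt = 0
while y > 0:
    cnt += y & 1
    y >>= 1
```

Let's trace through this code step by step.

Initialize: y = 85
Initialize: cnt = 0
Entering loop: while y > 0:
After iteration 1: y = 42, cnt = 1
After iteration 2: y = 21, cnt = 1
After iteration 3: y = 10, cnt = 2
After iteration 4: y = 5, cnt = 2
After iteration 5: y = 2, cnt = 3
After iteration 6: y = 1, cnt = 3
After iteration 7: y = 0, cnt = 4
Loop ends.

Final answer: 4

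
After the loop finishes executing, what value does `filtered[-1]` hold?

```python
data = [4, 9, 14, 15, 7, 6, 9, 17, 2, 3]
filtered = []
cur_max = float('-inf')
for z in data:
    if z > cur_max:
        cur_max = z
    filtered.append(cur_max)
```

Let's trace through this code step by step.

Initialize: data = [4, 9, 14, 15, 7, 6, 9, 17, 2, 3]
Initialize: filtered = []
Initialize: cur_max = -inf
Entering loop: for z in data:
After iteration 1: z = 4, filtered = [4], cur_max = 4
After iteration 2: z = 9, filtered = [4, 9], cur_max = 9
After iteration 3: z = 14, filtered = [4, 9, 14], cur_max = 14
After iteration 4: z = 15, filtered = [4, 9, 14, 15], cur_max = 15
After iteration 5: z = 7, filtered = [4, 9, 14, 15, 15], cur_max = 15
After iteration 6: z = 6, filtered = [4, 9, 14, 15, 15, 15], cur_max = 15
After iteration 7: z = 9, filtered = [4, 9, 14, 15, 15, 15, 15], cur_max = 15
After iteration 8: z = 17, filtered = [4, 9, 14, 15, 15, 15, 15, 17], cur_max = 17
After iteration 9: z = 2, filtered = [4, 9, 14, 15, 15, 15, 15, 17, 17], cur_max = 17
After iteration 10: z = 3, filtered = [4, 9, 14, 15, 15, 15, 15, 17, 17, 17], cur_max = 17
Loop ends.
filtered[-1] = 17

Final answer: 17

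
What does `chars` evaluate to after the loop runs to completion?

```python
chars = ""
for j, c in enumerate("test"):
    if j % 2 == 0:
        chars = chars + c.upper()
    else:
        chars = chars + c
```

Let's trace through this code step by step.

Initialize: chars = ''
Entering loop: for j, c in enumerate("test"):
After iteration 1: j = 0, c = 't', chars = 'T'
After iteration 2: j = 1, c = 'e', chars = 'Te'
After iteration 3: j = 2, c = 's', chars = 'TeS'
After iteration 4: j = 3, c = 't', chars = 'TeSt'
Loop ends.

Final answer: 'TeSt'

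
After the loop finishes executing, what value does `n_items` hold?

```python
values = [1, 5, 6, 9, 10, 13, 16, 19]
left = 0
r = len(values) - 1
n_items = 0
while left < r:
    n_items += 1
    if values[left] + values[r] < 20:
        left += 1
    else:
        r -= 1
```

Let's trace through this code step by step.

Initialize: values = [1, 5, 6, 9, 10, 13, 16, 19]
Initialize: left = 0
Initialize: r = 7
Initialize: n_items = 0
Entering loop: while left < r:
After iteration 1: left = 0, r = 6, n_items = 1
After iteration 2: left = 1, r = 6, n_items = 2
After iteration 3: left = 1, r = 5, n_items = 3
After iteration 4: left = 2, r = 5, n_items = 4
After iteration 5: left = 3, r = 5, n_items = 5
After iteration 6: left = 3, r = 4, n_items = 6
After iteration 7: left = 4, r = 4, n_items = 7
Loop ends.

Final answer: 7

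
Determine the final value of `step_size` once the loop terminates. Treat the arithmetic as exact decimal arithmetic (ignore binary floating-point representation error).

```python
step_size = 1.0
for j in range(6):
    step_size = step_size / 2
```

Let's trace through this code step by step.

Initialize: step_size = 1.0
Entering loop: for j in range(6):
After iteration 1: j = 0, step_size = 0.5
After iteration 2: j = 1, step_size = 0.25
After iteration 3: j = 2, step_size = 0.125
After iteration 4: j = 3, step_size = 0.0625
After iteration 5: j = 4, step_size = 0.03125
After iteration 6: j = 5, step_size = 0.015625
Loop ends.

Final answer: 0.015625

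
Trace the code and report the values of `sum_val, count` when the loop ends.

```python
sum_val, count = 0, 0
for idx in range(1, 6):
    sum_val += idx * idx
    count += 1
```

Let's trace through this code step by step.

Initialize: sum_val = 0
Initialize: count = 0
Entering loop: for idx in range(1, 6):
After iteration 1: idx = 1, sum_val = 1, count = 1
After iteration 2: idx = 2, sum_val = 5, count = 2
After iteration 3: idx = 3, sum_val = 14, count = 3
After iteration 4: idx = 4, sum_val = 30, count = 4
After iteration 5: idx = 5, sum_val = 55, count = 5
Loop ends.

Final answer: 55, 5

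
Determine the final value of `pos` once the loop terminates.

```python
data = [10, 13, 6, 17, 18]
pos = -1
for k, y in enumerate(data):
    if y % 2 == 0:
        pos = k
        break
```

Let's trace through this code step by step.

Initialize: data = [10, 13, 6, 17, 18]
Initialize: pos = -1
Entering loop: for k, y in enumerate(data):
After iteration 1: k = 0, y = 10, pos = 0
Loop ends.

Final answer: 0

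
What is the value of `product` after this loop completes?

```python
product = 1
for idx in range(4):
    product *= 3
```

Let's trace through this code step by step.

Initialize: product = 1
Entering loop: for idx in range(4):
After iteration 1: idx = 0, product = 3
After iteration 2: idx = 1, product = 9
After iteration 3: idx = 2, product = 27
After iteration 4: idx = 3, product = 81
Loop ends.

Final answer: 81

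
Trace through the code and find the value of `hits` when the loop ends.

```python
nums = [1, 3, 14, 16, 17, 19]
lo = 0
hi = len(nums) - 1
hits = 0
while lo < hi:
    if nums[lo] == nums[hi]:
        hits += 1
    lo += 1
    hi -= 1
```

Let's trace through this code step by step.

Initialize: nums = [1, 3, 14, 16, 17, 19]
Initialize: lo = 0
Initialize: hi = 5
Initialize: hits = 0
Entering loop: while lo < hi:
After iteration 1: lo = 1, hi = 4, hits = 0
After iteration 2: lo = 2, hi = 3, hits = 0
After iteration 3: lo = 3, hi = 2, hits = 0
Loop ends.

Final answer: 0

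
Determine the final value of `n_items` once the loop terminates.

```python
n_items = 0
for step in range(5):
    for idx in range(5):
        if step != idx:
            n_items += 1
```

Let's trace through this code step by step.

Initialize: n_items = 0
Entering loop: for step in range(5):
After iteration 1: step = 0, n_items = 4
After iteration 2: step = 1, n_items = 8
After iteration 3: step = 2, n_items = 12
After iteration 4: step = 3, n_items = 16
After iteration 5: step = 4, n_items = 20
Loop ends.

Final answer: 20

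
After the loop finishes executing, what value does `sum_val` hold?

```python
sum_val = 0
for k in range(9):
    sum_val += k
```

Let's trace through this code step by step.

Initialize: sum_val = 0
Entering loop: for k in range(9):
After iteration 1: k = 0, sum_val = 0
After iteration 2: k = 1, sum_val = 1
After iteration 3: k = 2, sum_val = 3
After iteration 4: k = 3, sum_val = 6
After iteration 5: k = 4, sum_val = 10
After iteration 6: k = 5, sum_val = 15
After iteration 7: k = 6, sum_val = 21
After iteration 8: k = 7, sum_val = 28
After iteration 9: k = 8, sum_val = 36
Loop ends.

Final answer: 36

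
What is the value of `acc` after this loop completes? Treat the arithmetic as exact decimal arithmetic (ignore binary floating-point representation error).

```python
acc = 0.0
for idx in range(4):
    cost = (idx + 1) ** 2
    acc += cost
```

Let's trace through this code step by step.

Initialize: acc = 0.0
Entering loop: for idx in range(4):
After iteration 1: idx = 0, acc = 1.0, cost = 1
After iteration 2: idx = 1, acc = 5.0, cost = 4
After iteration 3: idx = 2, acc = 14.0, cost = 9
After iteration 4: idx = 3, acc = 30.0, cost = 16
Loop ends.

Final answer: 30.0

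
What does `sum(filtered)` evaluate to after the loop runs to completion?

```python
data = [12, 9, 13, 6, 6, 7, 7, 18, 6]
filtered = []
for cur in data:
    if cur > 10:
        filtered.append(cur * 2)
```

Let's trace through this code step by step.

Initialize: data = [12, 9, 13, 6, 6, 7, 7, 18, 6]
Initialize: filtered = []
Entering loop: for cur in data:
After iteration 1: cur = 12, filtered = [24]
After iteration 2: cur = 9, filtered = [24]
After iteration 3: cur = 13, filtered = [24, 26]
After iteration 4: cur = 6, filtered = [24, 26]
After iteration 5: cur = 6, filtered = [24, 26]
After iteration 6: cur = 7, filtered = [24, 26]
After iteration 7: cur = 7, filtered = [24, 26]
After iteration 8: cur = 18, filtered = [24, 26, 36]
After iteration 9: cur = 6, filtered = [24, 26, 36]
Loop ends.
sum(filtered) = 86

Final answer: 86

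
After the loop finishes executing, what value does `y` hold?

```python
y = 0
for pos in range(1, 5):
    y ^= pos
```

Let's trace through this code step by step.

Initialize: y = 0
Entering loop: for pos in range(1, 5):
After iteration 1: pos = 1, y = 1
After iteration 2: pos = 2, y = 3
After iteration 3: pos = 3, y = 0
After iteration 4: pos = 4, y = 4
Loop ends.

Final answer: 4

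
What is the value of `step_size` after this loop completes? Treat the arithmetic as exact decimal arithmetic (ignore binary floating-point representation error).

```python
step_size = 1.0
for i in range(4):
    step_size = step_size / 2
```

Let's trace through this code step by step.

Initialize: step_size = 1.0
Entering loop: for i in range(4):
After iteration 1: i = 0, step_size = 0.5
After iteration 2: i = 1, step_size = 0.25
After iteration 3: i = 2, step_size = 0.125
After iteration 4: i = 3, step_size = 0.0625
Loop ends.

Final answer: 0.0625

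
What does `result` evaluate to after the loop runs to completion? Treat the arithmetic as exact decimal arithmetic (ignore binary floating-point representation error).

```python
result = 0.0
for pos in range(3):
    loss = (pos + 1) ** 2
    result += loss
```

Let's trace through this code step by step.

Initialize: result = 0.0
Entering loop: for pos in range(3):
After iteration 1: pos = 0, result = 1.0, loss = 1
After iteration 2: pos = 1, result = 5.0, loss = 4
After iteration 3: pos = 2, result = 14.0, loss = 9
Loop ends.

Final answer: 14.0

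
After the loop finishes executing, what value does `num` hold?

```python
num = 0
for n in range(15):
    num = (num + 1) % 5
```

Let's trace through this code step by step.

Initialize: num = 0
Entering loop: for n in range(15):
After iteration 1: n = 0, num = 1
After iteration 2: n = 1, num = 2
After iteration 3: n = 2, num = 3
After iteration 4: n = 3, num = 4
After iteration 5: n = 4, num = 0
After iteration 6: n = 5, num = 1
After iteration 7: n = 6, num = 2
After iteration 8: n = 7, num = 3
After iteration 9: n = 8, num = 4
After iteration 10: n = 9, num = 0
After iteration 11: n = 10, num = 1
After iteration 12: n = 11, num = 2
After iteration 13: n = 12, num = 3
After iteration 14: n = 13, num = 4
After iteration 15: n = 14, num = 0
Loop ends.

Final answer: 0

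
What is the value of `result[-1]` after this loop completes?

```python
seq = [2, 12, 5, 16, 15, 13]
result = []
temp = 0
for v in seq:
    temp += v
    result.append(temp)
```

Let's trace through this code step by step.

Initialize: seq = [2, 12, 5, 16, 15, 13]
Initialize: result = []
Initialize: temp = 0
Entering loop: for v in seq:
After iteration 1: v = 2, result = [2], temp = 2
After iteration 2: v = 12, result = [2, 14], temp = 14
After iteration 3: v = 5, result = [2, 14, 19], temp = 19
After iteration 4: v = 16, result = [2, 14, 19, 35], temp = 35
After iteration 5: v = 15, result = [2, 14, 19, 35, 50], temp = 50
After iteration 6: v = 13, result = [2, 14, 19, 35, 50, 63], temp = 63
Loop ends.
result[-1] = 63

Final answer: 63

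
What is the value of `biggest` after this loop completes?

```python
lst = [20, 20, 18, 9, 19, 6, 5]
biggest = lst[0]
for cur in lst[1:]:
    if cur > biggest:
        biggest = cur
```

Let's trace through this code step by step.

Initialize: lst = [20, 20, 18, 9, 19, 6, 5]
Initialize: biggest = 20
Entering loop: for cur in lst[1:]:
After iteration 1: cur = 20, biggest = 20
After iteration 2: cur = 18, biggest = 20
After iteration 3: cur = 9, biggest = 20
After iteration 4: cur = 19, biggest = 20
After iteration 5: cur = 6, biggest = 20
After iteration 6: cur = 5, biggest = 20
Loop ends.

Final answer: 20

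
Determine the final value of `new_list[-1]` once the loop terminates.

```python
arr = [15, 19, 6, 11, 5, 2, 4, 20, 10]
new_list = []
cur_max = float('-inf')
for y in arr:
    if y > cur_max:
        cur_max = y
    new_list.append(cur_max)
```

Let's trace through this code step by step.

Initialize: arr = [15, 19, 6, 11, 5, 2, 4, 20, 10]
Initialize: new_list = []
Initialize: cur_max = -inf
Entering loop: for y in arr:
After iteration 1: y = 15, new_list = [15], cur_max = 15
After iteration 2: y = 19, new_list = [15, 19], cur_max = 19
After iteration 3: y = 6, new_list = [15, 19, 19], cur_max = 19
After iteration 4: y = 11, new_list = [15, 19, 19, 19], cur_max = 19
After iteration 5: y = 5, new_list = [15, 19, 19, 19, 19], cur_max = 19
After iteration 6: y = 2, new_list = [15, 19, 19, 19, 19, 19], cur_max = 19
After iteration 7: y = 4, new_list = [15, 19, 19, 19, 19, 19, 19], cur_max = 19
After iteration 8: y = 20, new_list = [15, 19, 19, 19, 19, 19, 19, 20], cur_max = 20
After iteration 9: y = 10, new_list = [15, 19, 19, 19, 19, 19, 19, 20, 20], cur_max = 20
Loop ends.
new_list[-1] = 20

Final answer: 20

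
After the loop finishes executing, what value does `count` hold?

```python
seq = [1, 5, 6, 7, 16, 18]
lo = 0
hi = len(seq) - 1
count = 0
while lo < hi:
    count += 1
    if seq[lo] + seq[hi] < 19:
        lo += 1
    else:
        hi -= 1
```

Let's trace through this code step by step.

Initialize: seq = [1, 5, 6, 7, 16, 18]
Initialize: lo = 0
Initialize: hi = 5
Initialize: count = 0
Entering loop: while lo < hi:
After iteration 1: lo = 0, hi = 4, count = 1
After iteration 2: lo = 1, hi = 4, count = 2
After iteration 3: lo = 1, hi = 3, count = 3
After iteration 4: lo = 2, hi = 3, count = 4
After iteration 5: lo = 3, hi = 3, count = 5
Loop ends.

Final answer: 5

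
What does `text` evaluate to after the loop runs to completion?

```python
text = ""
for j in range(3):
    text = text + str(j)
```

Let's trace through this code step by step.

Initialize: text = ''
Entering loop: for j in range(3):
After iteration 1: j = 0, text = '0'
After iteration 2: j = 1, text = '01'
After iteration 3: j = 2, text = '012'
Loop ends.

Final answer: '012'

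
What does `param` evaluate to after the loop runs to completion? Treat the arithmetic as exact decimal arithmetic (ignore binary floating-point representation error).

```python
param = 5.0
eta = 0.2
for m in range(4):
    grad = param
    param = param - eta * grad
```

Let's trace through this code step by step.

Initialize: param = 5.0
Initialize: eta = 0.2
Entering loop: for m in range(4):
After iteration 1: m = 0, param = 4.0, grad = 5.0
After iteration 2: m = 1, param = 3.2, grad = 4.0
After iteration 3: m = 2, param = 2.56, grad = 3.2
After iteration 4: m = 3, param = 2.048, grad = 2.56
Loop ends.

Final answer: 2.048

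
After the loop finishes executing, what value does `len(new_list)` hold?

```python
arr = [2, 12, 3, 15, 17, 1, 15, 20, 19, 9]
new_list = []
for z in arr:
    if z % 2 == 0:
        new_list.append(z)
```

Let's trace through this code step by step.

Initialize: arr = [2, 12, 3, 15, 17, 1, 15, 20, 19, 9]
Initialize: new_list = []
Entering loop: for z in arr:
After iteration 1: z = 2, new_list = [2]
After iteration 2: z = 12, new_list = [2, 12]
After iteration 3: z = 3, new_list = [2, 12]
After iteration 4: z = 15, new_list = [2, 12]
After iteration 5: z = 17, new_list = [2, 12]
After iteration 6: z = 1, new_list = [2, 12]
After iteration 7: z = 15, new_list = [2, 12]
After iteration 8: z = 20, new_list = [2, 12, 20]
After iteration 9: z = 19, new_list = [2, 12, 20]
After iteration 10: z = 9, new_list = [2, 12, 20]
Loop ends.
len(new_list) = 3

Final answer: 3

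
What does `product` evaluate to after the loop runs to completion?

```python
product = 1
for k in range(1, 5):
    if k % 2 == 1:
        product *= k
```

Let's trace through this code step by step.

Initialize: product = 1
Entering loop: for k in range(1, 5):
After iteration 1: k = 1, product = 1
After iteration 2: k = 2, product = 1
After iteration 3: k = 3, product = 3
After iteration 4: k = 4, product = 3
Loop ends.

Final answer: 3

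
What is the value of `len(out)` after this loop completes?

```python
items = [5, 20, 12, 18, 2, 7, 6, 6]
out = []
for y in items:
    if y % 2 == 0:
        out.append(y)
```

Let's trace through this code step by step.

Initialize: items = [5, 20, 12, 18, 2, 7, 6, 6]
Initialize: out = []
Entering loop: for y in items:
After iteration 1: y = 5, out = []
After iteration 2: y = 20, out = [20]
After iteration 3: y = 12, out = [20, 12]
After iteration 4: y = 18, out = [20, 12, 18]
After iteration 5: y = 2, out = [20, 12, 18, 2]
After iteration 6: y = 7, out = [20, 12, 18, 2]
After iteration 7: y = 6, out = [20, 12, 18, 2, 6]
After iteration 8: y = 6, out = [20, 12, 18, 2, 6, 6]
Loop ends.
len(out) = 6

Final answer: 6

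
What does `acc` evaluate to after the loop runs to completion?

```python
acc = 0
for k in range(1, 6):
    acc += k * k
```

Let's trace through this code step by step.

Initialize: acc = 0
Entering loop: for k in range(1, 6):
After iteration 1: k = 1, acc = 1
After iteration 2: k = 2, acc = 5
After iteration 3: k = 3, acc = 14
After iteration 4: k = 4, acc = 30
After iteration 5: k = 5, acc = 55
Loop ends.

Final answer: 55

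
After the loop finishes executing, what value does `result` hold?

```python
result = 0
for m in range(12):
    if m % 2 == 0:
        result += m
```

Let's trace through this code step by step.

Initialize: result = 0
Entering loop: for m in range(12):
After iteration 1: m = 0, result = 0
After iteration 2: m = 1, result = 0
After iteration 3: m = 2, result = 2
After iteration 4: m = 3, result = 2
After iteration 5: m = 4, result = 6
After iteration 6: m = 5, result = 6
After iteration 7: m = 6, result = 12
After iteration 8: m = 7, result = 12
After iteration 9: m = 8, result = 20
After iteration 10: m = 9, result = 20
After iteration 11: m = 10, result = 30
After iteration 12: m = 11, result = 30
Loop ends.

Final answer: 30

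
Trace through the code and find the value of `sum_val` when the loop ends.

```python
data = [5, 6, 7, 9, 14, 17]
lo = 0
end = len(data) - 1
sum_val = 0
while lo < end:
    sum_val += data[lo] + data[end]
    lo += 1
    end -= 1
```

Let's trace through this code step by step.

Initialize: data = [5, 6, 7, 9, 14, 17]
Initialize: lo = 0
Initialize: end = 5
Initialize: sum_val = 0
Entering loop: while lo < end:
After iteration 1: lo = 1, end = 4, sum_val = 22
After iteration 2: lo = 2, end = 3, sum_val = 42
After iteration 3: lo = 3, end = 2, sum_val = 58
Loop ends.

Final answer: 58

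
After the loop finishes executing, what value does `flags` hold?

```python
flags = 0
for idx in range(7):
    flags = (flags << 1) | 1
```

Let's trace through this code step by step.

Initialize: flags = 0
Entering loop: for idx in range(7):
After iteration 1: idx = 0, flags = 1
After iteration 2: idx = 1, flags = 3
After iteration 3: idx = 2, flags = 7
After iteration 4: idx = 3, flags = 15
After iteration 5: idx = 4, flags = 31
After iteration 6: idx = 5, flags = 63
After iteration 7: idx = 6, flags = 127
Loop ends.

Final answer: 127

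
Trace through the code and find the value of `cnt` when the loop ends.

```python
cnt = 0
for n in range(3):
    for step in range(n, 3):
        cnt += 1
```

Let's trace through this code step by step.

Initialize: cnt = 0
Entering loop: for n in range(3):
After iteration 1: n = 0, cnt = 3
After iteration 2: n = 1, cnt = 5
After iteration 3: n = 2, cnt = 6
Loop ends.

Final answer: 6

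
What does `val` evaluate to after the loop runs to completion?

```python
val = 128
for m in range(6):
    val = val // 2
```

Let's trace through this code step by step.

Initialize: val = 128
Entering loop: for m in range(6):
After iteration 1: m = 0, val = 64
After iteration 2: m = 1, val = 32
After iteration 3: m = 2, val = 16
After iteration 4: m = 3, val = 8
After iteration 5: m = 4, val = 4
After iteration 6: m = 5, val = 2
Loop ends.

Final answer: 2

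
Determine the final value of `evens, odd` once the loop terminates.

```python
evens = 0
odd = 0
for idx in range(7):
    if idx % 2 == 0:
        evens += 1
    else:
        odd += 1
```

Let's trace through this code step by step.

Initialize: evens = 0
Initialize: odd = 0
Entering loop: for idx in range(7):
After iteration 1: idx = 0, evens = 1, odd = 0
After iteration 2: idx = 1, evens = 1, odd = 1
After iteration 3: idx = 2, evens = 2, odd = 1
After iteration 4: idx = 3, evens = 2, odd = 2
After iteration 5: idx = 4, evens = 3, odd = 2
After iteration 6: idx = 5, evens = 3, odd = 3
After iteration 7: idx = 6, evens = 4, odd = 3
Loop ends.

Final answer: 4, 3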